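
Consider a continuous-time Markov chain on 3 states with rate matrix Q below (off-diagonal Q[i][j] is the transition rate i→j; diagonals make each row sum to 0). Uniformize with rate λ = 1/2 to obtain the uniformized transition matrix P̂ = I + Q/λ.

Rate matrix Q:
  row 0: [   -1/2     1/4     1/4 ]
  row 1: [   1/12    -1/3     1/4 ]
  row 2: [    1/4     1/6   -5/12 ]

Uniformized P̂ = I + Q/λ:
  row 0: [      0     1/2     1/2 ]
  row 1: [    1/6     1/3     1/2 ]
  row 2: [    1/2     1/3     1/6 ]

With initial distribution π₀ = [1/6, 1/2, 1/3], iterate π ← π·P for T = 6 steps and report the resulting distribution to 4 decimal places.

π = [0.2501, 0.3749, 0.3749]

t=0: π = [0.1667, 0.5000, 0.3333]
t=1: π = [0.2500, 0.3611, 0.3889]
t=2: π = [0.2546, 0.3750, 0.3704]
t=3: π = [0.2477, 0.3758, 0.3765]
t=4: π = [0.2509, 0.3746, 0.3745]
t=5: π = [0.2497, 0.3752, 0.3752]
t=6: π = [0.2501, 0.3749, 0.3749]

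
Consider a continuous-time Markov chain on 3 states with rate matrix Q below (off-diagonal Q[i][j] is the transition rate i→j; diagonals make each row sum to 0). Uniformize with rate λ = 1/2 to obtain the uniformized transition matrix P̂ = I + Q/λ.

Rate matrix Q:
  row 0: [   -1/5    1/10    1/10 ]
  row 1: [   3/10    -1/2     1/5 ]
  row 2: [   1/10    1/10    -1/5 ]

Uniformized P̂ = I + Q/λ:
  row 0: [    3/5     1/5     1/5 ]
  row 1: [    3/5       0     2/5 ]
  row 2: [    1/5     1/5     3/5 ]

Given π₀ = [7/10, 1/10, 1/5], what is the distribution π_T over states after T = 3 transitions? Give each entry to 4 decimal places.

π = [0.4576, 0.1672, 0.3752]

t=0: π = [0.7000, 0.1000, 0.2000]
t=1: π = [0.5200, 0.1800, 0.3000]
t=2: π = [0.4800, 0.1640, 0.3560]
t=3: π = [0.4576, 0.1672, 0.3752]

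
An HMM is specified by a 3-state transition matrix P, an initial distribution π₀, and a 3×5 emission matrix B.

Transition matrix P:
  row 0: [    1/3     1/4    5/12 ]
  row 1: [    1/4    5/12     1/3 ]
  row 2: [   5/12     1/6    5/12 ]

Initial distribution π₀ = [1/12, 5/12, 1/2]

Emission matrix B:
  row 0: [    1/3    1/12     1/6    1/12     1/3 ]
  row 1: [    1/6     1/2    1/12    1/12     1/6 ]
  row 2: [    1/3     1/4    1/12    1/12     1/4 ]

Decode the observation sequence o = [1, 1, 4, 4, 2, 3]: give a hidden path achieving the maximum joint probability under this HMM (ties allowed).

t=0: δ = [6.944e-03, 2.083e-01, 1.250e-01]  (obs o_0=1)
t=1: δ = [4.340e-03, 4.340e-02, 1.736e-02]  ψ = [1, 1, 1]  (obs o_1=1)
t=2: δ = [3.617e-03, 3.014e-03, 3.617e-03]  ψ = [1, 1, 1]  (obs o_2=4)
t=3: δ = [5.023e-04, 2.093e-04, 3.768e-04]  ψ = [2, 1, 0]  (obs o_3=4)
t=4: δ = [2.791e-05, 1.047e-05, 1.744e-05]  ψ = [0, 0, 0]  (obs o_4=2)
t=5: δ = [7.752e-07, 5.814e-07, 9.690e-07]  ψ = [0, 0, 0]  (obs o_5=3)
backtrack: best end state = 2; path = [1, 1, 2, 0, 0, 2]

path = [1, 1, 2, 0, 0, 2]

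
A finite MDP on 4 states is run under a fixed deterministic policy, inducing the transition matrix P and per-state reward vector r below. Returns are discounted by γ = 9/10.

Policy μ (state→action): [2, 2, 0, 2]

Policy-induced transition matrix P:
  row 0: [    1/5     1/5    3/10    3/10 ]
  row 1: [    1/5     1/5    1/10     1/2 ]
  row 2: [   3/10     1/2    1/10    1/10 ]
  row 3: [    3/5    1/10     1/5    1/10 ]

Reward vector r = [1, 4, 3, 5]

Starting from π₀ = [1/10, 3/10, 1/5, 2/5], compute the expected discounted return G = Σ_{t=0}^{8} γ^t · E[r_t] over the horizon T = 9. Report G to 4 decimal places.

G = 19.6669

t=0: π = [0.1000, 0.3000, 0.2000, 0.4000], E[r] = 3.9000, γ^t·E[r] = 3.900000, running G = 3.900000
t=1: π = [0.3800, 0.2200, 0.1600, 0.2400], E[r] = 2.9400, γ^t·E[r] = 2.646000, running G = 6.546000
t=2: π = [0.3120, 0.2240, 0.2000, 0.2640], E[r] = 3.1280, γ^t·E[r] = 2.533680, running G = 9.079680
t=3: π = [0.3256, 0.2336, 0.1888, 0.2520], E[r] = 3.0864, γ^t·E[r] = 2.249986, running G = 11.329666
t=4: π = [0.3197, 0.2314, 0.1903, 0.2586], E[r] = 3.1092, γ^t·E[r] = 2.039946, running G = 13.369612
t=5: π = [0.3225, 0.2312, 0.1898, 0.2565], E[r] = 3.0994, γ^t·E[r] = 1.830136, running G = 15.199748
t=6: π = [0.3216, 0.2313, 0.1901, 0.2570], E[r] = 3.1021, γ^t·E[r] = 1.648579, running G = 16.848327
t=7: π = [0.3218, 0.2313, 0.1900, 0.2568], E[r] = 3.1014, γ^t·E[r] = 1.483384, running G = 18.331712
t=8: π = [0.3217, 0.2313, 0.1900, 0.2569], E[r] = 3.1017, γ^t·E[r] = 1.335160, running G = 19.666871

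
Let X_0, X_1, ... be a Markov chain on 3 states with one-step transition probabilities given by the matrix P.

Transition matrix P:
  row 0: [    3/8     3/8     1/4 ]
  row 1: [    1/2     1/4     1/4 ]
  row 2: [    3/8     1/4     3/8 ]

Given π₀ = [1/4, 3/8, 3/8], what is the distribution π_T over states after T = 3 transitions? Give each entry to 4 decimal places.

π = [0.4128, 0.3013, 0.2859]

t=0: π = [0.2500, 0.3750, 0.3750]
t=1: π = [0.4219, 0.2813, 0.2969]
t=2: π = [0.4102, 0.3027, 0.2871]
t=3: π = [0.4128, 0.3013, 0.2859]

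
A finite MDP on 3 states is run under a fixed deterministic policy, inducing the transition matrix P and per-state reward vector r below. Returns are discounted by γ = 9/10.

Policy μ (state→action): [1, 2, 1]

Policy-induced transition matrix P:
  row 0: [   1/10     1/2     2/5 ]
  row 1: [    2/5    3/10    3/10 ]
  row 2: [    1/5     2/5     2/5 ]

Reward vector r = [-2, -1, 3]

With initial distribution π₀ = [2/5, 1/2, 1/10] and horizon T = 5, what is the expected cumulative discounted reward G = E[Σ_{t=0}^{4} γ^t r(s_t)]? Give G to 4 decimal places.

G = -0.4509

t=0: π = [0.4000, 0.5000, 0.1000], E[r] = -1.0000, γ^t·E[r] = -1.000000, running G = -1.000000
t=1: π = [0.2600, 0.3900, 0.3500], E[r] = 0.1400, γ^t·E[r] = 0.126000, running G = -0.874000
t=2: π = [0.2520, 0.3870, 0.3610], E[r] = 0.1920, γ^t·E[r] = 0.155520, running G = -0.718480
t=3: π = [0.2522, 0.3865, 0.3613], E[r] = 0.1930, γ^t·E[r] = 0.140697, running G = -0.577783
t=4: π = [0.2521, 0.3866, 0.3614], E[r] = 0.1933, γ^t·E[r] = 0.126837, running G = -0.450946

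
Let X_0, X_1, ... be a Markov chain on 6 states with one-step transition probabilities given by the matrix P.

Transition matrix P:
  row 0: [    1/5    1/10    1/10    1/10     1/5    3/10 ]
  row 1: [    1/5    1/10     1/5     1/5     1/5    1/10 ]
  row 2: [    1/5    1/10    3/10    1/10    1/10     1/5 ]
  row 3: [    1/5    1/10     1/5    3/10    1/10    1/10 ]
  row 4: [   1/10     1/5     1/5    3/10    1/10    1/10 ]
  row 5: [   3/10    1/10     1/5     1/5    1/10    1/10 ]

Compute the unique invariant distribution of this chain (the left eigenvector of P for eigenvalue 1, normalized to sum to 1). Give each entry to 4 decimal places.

π = [0.2029, 0.1132, 0.1997, 0.1921, 0.1316, 0.1605]

Balance equations π_j = Σ_i π_i·P[i][j]:
  π_0 = 1/5·π_0 + 1/5·π_1 + 1/5·π_2 + 1/5·π_3 + 1/10·π_4 + 3/10·π_5
  π_1 = 1/10·π_0 + 1/10·π_1 + 1/10·π_2 + 1/10·π_3 + 1/5·π_4 + 1/10·π_5
  π_2 = 1/10·π_0 + 1/5·π_1 + 3/10·π_2 + 1/5·π_3 + 1/5·π_4 + 1/5·π_5
  π_3 = 1/10·π_0 + 1/5·π_1 + 1/10·π_2 + 3/10·π_3 + 3/10·π_4 + 1/5·π_5
  π_4 = 1/5·π_0 + 1/5·π_1 + 1/10·π_2 + 1/10·π_3 + 1/10·π_4 + 1/10·π_5
  normalize: π_0 + π_1 + π_2 + π_3 + π_4 + π_5 = 1
Solving the linear system gives exactly π = [1991/9813, 9994/88317, 17635/88317, 16967/88317, 11623/88317, 14179/88317].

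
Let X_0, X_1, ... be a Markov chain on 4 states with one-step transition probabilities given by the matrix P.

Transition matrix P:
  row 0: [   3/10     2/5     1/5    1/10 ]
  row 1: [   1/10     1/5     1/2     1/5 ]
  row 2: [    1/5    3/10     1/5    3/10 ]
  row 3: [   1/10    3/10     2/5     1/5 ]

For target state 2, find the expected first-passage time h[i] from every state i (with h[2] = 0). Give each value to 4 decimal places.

h = [3.0704, 2.2535, 0.0000, 2.4789]

First-step conditioning: h[2] = 0; for i ≠ 2, h[i] = 1 + Σ_k P[i][k]·h[k].
  h[0] = 1 + 3/10·h[0] + 2/5·h[1] + 1/10·h[3]
  h[1] = 1 + 1/10·h[0] + 1/5·h[1] + 1/5·h[3]
  h[3] = 1 + 1/10·h[0] + 3/10·h[1] + 1/5·h[3]
Solving the 3×3 linear system over states ≠ 2 gives exactly h = [218/71, 160/71, 0, 176/71] (h[2] = 0 is the target).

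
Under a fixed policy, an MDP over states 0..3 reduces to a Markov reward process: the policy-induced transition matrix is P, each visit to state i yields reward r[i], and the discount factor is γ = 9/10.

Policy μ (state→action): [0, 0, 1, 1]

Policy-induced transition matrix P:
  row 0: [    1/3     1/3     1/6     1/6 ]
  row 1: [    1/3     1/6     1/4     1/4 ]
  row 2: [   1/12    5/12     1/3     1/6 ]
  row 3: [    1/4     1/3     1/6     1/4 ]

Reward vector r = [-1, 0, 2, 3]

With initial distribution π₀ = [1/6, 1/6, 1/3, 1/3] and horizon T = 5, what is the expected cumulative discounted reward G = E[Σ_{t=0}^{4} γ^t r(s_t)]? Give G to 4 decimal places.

t=0: π = [0.1667, 0.1667, 0.3333, 0.3333], E[r] = 1.5000, γ^t·E[r] = 1.500000, running G = 1.500000
t=1: π = [0.2222, 0.3333, 0.2361, 0.2083], E[r] = 0.8750, γ^t·E[r] = 0.787500, running G = 2.287500
t=2: π = [0.2569, 0.2975, 0.2338, 0.2118], E[r] = 0.8461, γ^t·E[r] = 0.685313, running G = 2.972813
t=3: π = [0.2572, 0.3032, 0.2304, 0.2091], E[r] = 0.8309, γ^t·E[r] = 0.605742, running G = 3.578555
t=4: π = [0.2583, 0.3020, 0.2303, 0.2094], E[r] = 0.8305, γ^t·E[r] = 0.544867, running G = 4.123422

G = 4.1234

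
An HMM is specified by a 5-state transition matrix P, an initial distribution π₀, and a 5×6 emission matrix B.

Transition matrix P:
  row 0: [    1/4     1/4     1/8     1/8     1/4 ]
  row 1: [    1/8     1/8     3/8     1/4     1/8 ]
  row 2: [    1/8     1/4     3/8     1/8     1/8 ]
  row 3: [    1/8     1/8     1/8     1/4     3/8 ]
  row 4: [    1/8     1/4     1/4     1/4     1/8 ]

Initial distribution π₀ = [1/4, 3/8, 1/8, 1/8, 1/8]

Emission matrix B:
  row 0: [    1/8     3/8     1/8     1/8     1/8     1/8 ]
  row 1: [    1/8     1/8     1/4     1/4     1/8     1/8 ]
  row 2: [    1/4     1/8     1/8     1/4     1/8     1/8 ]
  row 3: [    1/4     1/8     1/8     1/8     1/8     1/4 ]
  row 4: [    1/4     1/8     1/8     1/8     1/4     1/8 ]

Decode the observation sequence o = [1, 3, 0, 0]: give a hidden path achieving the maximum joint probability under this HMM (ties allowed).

path = [0, 1, 2, 2]

t=0: δ = [9.375e-02, 4.688e-02, 1.562e-02, 1.562e-02, 1.562e-02]  (obs o_0=1)
t=1: δ = [2.930e-03, 5.859e-03, 4.395e-03, 1.465e-03, 2.930e-03]  ψ = [0, 0, 1, 0, 0]  (obs o_1=3)
t=2: δ = [9.155e-05, 1.373e-04, 5.493e-04, 3.662e-04, 1.831e-04]  ψ = [0, 2, 1, 1, 0]  (obs o_2=0)
t=3: δ = [8.583e-06, 1.717e-05, 5.150e-05, 2.289e-05, 3.433e-05]  ψ = [2, 2, 2, 3, 3]  (obs o_3=0)
backtrack: best end state = 2; path = [0, 1, 2, 2]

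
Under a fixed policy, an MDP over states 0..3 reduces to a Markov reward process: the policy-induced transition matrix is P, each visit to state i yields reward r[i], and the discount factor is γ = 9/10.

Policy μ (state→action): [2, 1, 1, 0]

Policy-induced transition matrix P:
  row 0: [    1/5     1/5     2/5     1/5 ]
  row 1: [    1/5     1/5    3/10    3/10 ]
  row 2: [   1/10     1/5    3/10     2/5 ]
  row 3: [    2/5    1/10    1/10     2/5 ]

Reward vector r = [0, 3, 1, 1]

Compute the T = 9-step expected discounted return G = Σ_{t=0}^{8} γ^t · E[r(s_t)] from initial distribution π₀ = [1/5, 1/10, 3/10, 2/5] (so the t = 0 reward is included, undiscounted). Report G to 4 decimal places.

t=0: π = [0.2000, 0.1000, 0.3000, 0.4000], E[r] = 1.0000, γ^t·E[r] = 1.000000, running G = 1.000000
t=1: π = [0.2500, 0.1600, 0.2400, 0.3500], E[r] = 1.0700, γ^t·E[r] = 0.963000, running G = 1.963000
t=2: π = [0.2460, 0.1650, 0.2550, 0.3340], E[r] = 1.0840, γ^t·E[r] = 0.878040, running G = 2.841040
t=3: π = [0.2413, 0.1666, 0.2578, 0.3343], E[r] = 1.0919, γ^t·E[r] = 0.795995, running G = 3.637035
t=4: π = [0.2411, 0.1666, 0.2573, 0.3351], E[r] = 1.0921, γ^t·E[r] = 0.716501, running G = 4.353536
t=5: π = [0.2413, 0.1665, 0.2571, 0.3351], E[r] = 1.0917, γ^t·E[r] = 0.644635, running G = 4.998171
t=6: π = [0.2413, 0.1665, 0.2571, 0.3351], E[r] = 1.0917, γ^t·E[r] = 0.580152, running G = 5.578323
t=7: π = [0.2413, 0.1665, 0.2571, 0.3351], E[r] = 1.0917, γ^t·E[r] = 0.522144, running G = 6.100467
t=8: π = [0.2413, 0.1665, 0.2571, 0.3351], E[r] = 1.0917, γ^t·E[r] = 0.469931, running G = 6.570397

G = 6.5704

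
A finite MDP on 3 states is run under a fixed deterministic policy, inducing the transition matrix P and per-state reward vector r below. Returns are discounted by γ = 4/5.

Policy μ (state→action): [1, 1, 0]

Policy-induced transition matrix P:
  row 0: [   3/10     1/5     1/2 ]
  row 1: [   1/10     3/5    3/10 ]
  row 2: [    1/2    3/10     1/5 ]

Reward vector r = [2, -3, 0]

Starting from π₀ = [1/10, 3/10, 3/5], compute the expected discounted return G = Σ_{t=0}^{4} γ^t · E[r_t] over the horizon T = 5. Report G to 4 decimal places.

G = -1.9401

t=0: π = [0.1000, 0.3000, 0.6000], E[r] = -0.7000, γ^t·E[r] = -0.700000, running G = -0.700000
t=1: π = [0.3600, 0.3800, 0.2600], E[r] = -0.4200, γ^t·E[r] = -0.336000, running G = -1.036000
t=2: π = [0.2760, 0.3780, 0.3460], E[r] = -0.5820, γ^t·E[r] = -0.372480, running G = -1.408480
t=3: π = [0.2936, 0.3858, 0.3206], E[r] = -0.5702, γ^t·E[r] = -0.291942, running G = -1.700422
t=4: π = [0.2870, 0.3864, 0.3267], E[r] = -0.5852, γ^t·E[r] = -0.239706, running G = -1.940129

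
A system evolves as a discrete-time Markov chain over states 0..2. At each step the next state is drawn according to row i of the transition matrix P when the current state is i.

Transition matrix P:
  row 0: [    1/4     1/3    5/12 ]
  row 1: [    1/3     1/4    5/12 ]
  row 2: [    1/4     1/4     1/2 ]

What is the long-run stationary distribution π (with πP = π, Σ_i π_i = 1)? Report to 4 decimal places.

π = [0.2727, 0.2727, 0.4545]

Balance equations π_j = Σ_i π_i·P[i][j]:
  π_0 = 1/4·π_0 + 1/3·π_1 + 1/4·π_2
  π_1 = 1/3·π_0 + 1/4·π_1 + 1/4·π_2
  normalize: π_0 + π_1 + π_2 = 1
Solving the linear system gives exactly π = [3/11, 3/11, 5/11].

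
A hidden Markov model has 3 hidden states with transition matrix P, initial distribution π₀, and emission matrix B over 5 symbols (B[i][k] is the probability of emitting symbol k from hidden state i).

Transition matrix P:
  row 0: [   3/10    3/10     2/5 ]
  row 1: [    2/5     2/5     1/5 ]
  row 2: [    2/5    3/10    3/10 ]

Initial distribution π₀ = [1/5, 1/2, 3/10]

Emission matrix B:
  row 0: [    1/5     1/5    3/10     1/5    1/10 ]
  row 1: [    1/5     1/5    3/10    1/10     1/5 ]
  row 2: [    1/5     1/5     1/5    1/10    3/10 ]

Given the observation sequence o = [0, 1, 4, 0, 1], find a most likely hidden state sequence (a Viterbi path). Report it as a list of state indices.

path = [1, 0, 2, 0, 2]

t=0: δ = [4.000e-02, 1.000e-01, 6.000e-02]  (obs o_0=0)
t=1: δ = [8.000e-03, 8.000e-03, 4.000e-03]  ψ = [1, 1, 1]  (obs o_1=1)
t=2: δ = [3.200e-04, 6.400e-04, 9.600e-04]  ψ = [1, 1, 0]  (obs o_2=4)
t=3: δ = [7.680e-05, 5.760e-05, 5.760e-05]  ψ = [2, 2, 2]  (obs o_3=0)
t=4: δ = [4.608e-06, 4.608e-06, 6.144e-06]  ψ = [0, 0, 0]  (obs o_4=1)
backtrack: best end state = 2; path = [1, 0, 2, 0, 2]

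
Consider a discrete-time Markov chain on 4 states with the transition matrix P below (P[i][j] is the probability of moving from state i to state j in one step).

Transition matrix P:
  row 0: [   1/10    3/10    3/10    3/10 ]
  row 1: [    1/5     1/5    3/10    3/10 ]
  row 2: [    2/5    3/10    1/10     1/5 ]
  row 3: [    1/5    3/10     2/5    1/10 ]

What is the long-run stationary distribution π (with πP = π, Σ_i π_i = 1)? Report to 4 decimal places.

Balance equations π_j = Σ_i π_i·P[i][j]:
  π_0 = 1/10·π_0 + 1/5·π_1 + 2/5·π_2 + 1/5·π_3
  π_1 = 3/10·π_0 + 1/5·π_1 + 3/10·π_2 + 3/10·π_3
  π_2 = 3/10·π_0 + 3/10·π_1 + 1/10·π_2 + 2/5·π_3
  normalize: π_0 + π_1 + π_2 + π_3 = 1
Solving the linear system gives exactly π = [368/1595, 3/11, 39/145, 33/145].

π = [0.2307, 0.2727, 0.2690, 0.2276]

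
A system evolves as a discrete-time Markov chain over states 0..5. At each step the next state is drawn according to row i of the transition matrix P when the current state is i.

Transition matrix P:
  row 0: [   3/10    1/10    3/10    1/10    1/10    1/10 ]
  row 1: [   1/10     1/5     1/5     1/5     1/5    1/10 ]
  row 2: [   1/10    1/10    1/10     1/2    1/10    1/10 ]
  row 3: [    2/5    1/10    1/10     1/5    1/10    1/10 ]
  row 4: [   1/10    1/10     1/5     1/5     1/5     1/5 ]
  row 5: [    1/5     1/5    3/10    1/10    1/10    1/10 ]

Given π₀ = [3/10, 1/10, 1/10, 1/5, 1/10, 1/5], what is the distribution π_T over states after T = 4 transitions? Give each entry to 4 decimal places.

π = [0.2237, 0.1236, 0.1920, 0.2234, 0.1249, 0.1125]

t=0: π = [0.3000, 0.1000, 0.1000, 0.2000, 0.1000, 0.2000]
t=1: π = [0.2400, 0.1300, 0.2200, 0.1800, 0.1200, 0.1100]
t=2: π = [0.2130, 0.1240, 0.1950, 0.2310, 0.1250, 0.1120]
t=3: π = [0.2231, 0.1236, 0.1899, 0.2260, 0.1249, 0.1125]
t=4: π = [0.2237, 0.1236, 0.1920, 0.2234, 0.1249, 0.1125]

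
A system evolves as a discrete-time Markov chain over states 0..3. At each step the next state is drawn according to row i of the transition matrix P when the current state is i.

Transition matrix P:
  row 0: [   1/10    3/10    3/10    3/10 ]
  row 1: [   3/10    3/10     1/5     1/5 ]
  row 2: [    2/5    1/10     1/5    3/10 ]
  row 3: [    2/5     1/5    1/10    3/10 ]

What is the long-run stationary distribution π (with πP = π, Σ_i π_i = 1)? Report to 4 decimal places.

Balance equations π_j = Σ_i π_i·P[i][j]:
  π_0 = 1/10·π_0 + 3/10·π_1 + 2/5·π_2 + 2/5·π_3
  π_1 = 3/10·π_0 + 3/10·π_1 + 1/10·π_2 + 1/5·π_3
  π_2 = 3/10·π_0 + 1/5·π_1 + 1/5·π_2 + 1/10·π_3
  normalize: π_0 + π_1 + π_2 + π_3 = 1
Solving the linear system gives exactly π = [311/1073, 249/1073, 216/1073, 297/1073].

π = [0.2898, 0.2321, 0.2013, 0.2768]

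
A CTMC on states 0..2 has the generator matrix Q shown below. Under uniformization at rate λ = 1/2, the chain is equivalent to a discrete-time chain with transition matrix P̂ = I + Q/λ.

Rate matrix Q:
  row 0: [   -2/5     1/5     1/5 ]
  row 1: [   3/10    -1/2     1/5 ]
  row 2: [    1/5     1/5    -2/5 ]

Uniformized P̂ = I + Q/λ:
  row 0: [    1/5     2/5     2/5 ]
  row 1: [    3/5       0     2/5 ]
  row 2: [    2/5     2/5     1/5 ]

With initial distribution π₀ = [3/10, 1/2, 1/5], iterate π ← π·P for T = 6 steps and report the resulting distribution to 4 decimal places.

π = [0.3801, 0.2866, 0.3333]

t=0: π = [0.3000, 0.5000, 0.2000]
t=1: π = [0.4400, 0.2000, 0.3600]
t=2: π = [0.3520, 0.3200, 0.3280]
t=3: π = [0.3936, 0.2720, 0.3344]
t=4: π = [0.3757, 0.2912, 0.3331]
t=5: π = [0.3831, 0.2835, 0.3334]
t=6: π = [0.3801, 0.2866, 0.3333]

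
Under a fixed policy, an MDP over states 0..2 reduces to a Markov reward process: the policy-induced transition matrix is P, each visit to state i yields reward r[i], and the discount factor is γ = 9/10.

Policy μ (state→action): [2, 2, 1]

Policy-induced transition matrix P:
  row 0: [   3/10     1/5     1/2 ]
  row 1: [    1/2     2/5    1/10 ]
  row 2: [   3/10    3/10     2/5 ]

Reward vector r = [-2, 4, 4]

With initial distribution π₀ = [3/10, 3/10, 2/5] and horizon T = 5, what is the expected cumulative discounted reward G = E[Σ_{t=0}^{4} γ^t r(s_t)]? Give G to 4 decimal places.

t=0: π = [0.3000, 0.3000, 0.4000], E[r] = 2.2000, γ^t·E[r] = 2.200000, running G = 2.200000
t=1: π = [0.3600, 0.3000, 0.3400], E[r] = 1.8400, γ^t·E[r] = 1.656000, running G = 3.856000
t=2: π = [0.3600, 0.2940, 0.3460], E[r] = 1.8400, γ^t·E[r] = 1.490400, running G = 5.346400
t=3: π = [0.3588, 0.2934, 0.3478], E[r] = 1.8472, γ^t·E[r] = 1.346609, running G = 6.693009
t=4: π = [0.3587, 0.2935, 0.3479], E[r] = 1.8479, γ^t·E[r] = 1.212420, running G = 7.905429

G = 7.9054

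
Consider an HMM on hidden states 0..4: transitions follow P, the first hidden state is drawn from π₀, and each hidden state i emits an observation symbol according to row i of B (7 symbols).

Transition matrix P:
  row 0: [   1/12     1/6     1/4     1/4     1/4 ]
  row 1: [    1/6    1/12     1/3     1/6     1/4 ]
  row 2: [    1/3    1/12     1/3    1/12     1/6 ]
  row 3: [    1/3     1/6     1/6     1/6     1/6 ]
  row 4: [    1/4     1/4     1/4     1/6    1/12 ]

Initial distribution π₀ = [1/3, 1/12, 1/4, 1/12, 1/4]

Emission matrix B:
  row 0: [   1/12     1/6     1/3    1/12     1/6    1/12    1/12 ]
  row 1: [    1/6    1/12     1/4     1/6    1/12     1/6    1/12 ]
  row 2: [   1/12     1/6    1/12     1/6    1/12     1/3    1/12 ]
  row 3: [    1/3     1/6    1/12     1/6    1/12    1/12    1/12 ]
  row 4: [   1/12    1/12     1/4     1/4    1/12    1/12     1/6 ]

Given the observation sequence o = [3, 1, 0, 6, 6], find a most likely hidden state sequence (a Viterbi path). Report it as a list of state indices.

t=0: δ = [2.778e-02, 1.389e-02, 4.167e-02, 1.389e-02, 6.250e-02]  (obs o_0=3)
t=1: δ = [2.604e-03, 1.302e-03, 2.604e-03, 1.736e-03, 5.787e-04]  ψ = [4, 4, 4, 4, 0]  (obs o_1=1)
t=2: δ = [7.234e-05, 7.234e-05, 7.234e-05, 2.170e-04, 5.425e-05]  ψ = [2, 0, 2, 0, 0]  (obs o_2=0)
t=3: δ = [6.028e-06, 3.014e-06, 3.014e-06, 3.014e-06, 6.028e-06]  ψ = [3, 3, 3, 3, 3]  (obs o_3=6)
t=4: δ = [1.256e-07, 1.256e-07, 1.256e-07, 1.256e-07, 2.512e-07]  ψ = [4, 4, 0, 0, 0]  (obs o_4=6)
backtrack: best end state = 4; path = [4, 0, 3, 0, 4]

path = [4, 0, 3, 0, 4]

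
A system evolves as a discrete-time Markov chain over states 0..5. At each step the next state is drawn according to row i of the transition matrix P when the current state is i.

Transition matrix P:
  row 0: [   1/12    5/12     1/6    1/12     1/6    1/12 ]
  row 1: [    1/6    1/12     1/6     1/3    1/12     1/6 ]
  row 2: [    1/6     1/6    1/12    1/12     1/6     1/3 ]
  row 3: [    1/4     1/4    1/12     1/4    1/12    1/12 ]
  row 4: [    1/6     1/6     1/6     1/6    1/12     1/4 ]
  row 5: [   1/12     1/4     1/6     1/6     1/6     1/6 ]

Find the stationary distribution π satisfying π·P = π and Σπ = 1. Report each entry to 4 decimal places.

π = [0.1557, 0.2179, 0.1389, 0.1947, 0.1221, 0.1708]

Balance equations π_j = Σ_i π_i·P[i][j]:
  π_0 = 1/12·π_0 + 1/6·π_1 + 1/6·π_2 + 1/4·π_3 + 1/6·π_4 + 1/12·π_5
  π_1 = 5/12·π_0 + 1/12·π_1 + 1/6·π_2 + 1/4·π_3 + 1/6·π_4 + 1/4·π_5
  π_2 = 1/6·π_0 + 1/6·π_1 + 1/12·π_2 + 1/12·π_3 + 1/6·π_4 + 1/6·π_5
  π_3 = 1/12·π_0 + 1/3·π_1 + 1/12·π_2 + 1/4·π_3 + 1/6·π_4 + 1/6·π_5
  π_4 = 1/6·π_0 + 1/12·π_1 + 1/6·π_2 + 1/12·π_3 + 1/12·π_4 + 1/6·π_5
  normalize: π_0 + π_1 + π_2 + π_3 + π_4 + π_5 = 1
Solving the linear system gives exactly π = [7979/51252, 11167/51252, 4745/34168, 6651/34168, 12517/102504, 17507/102504].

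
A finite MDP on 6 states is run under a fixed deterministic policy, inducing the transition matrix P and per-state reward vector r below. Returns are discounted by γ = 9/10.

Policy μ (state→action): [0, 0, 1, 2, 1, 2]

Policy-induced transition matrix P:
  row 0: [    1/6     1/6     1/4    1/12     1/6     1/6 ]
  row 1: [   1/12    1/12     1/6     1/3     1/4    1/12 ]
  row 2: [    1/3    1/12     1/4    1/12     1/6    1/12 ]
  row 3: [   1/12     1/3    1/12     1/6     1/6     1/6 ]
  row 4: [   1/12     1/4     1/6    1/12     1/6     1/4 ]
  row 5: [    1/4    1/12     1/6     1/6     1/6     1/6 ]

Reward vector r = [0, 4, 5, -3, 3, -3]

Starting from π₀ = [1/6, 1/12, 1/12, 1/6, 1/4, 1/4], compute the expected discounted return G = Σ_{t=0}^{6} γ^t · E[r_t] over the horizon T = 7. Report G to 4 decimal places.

t=0: π = [0.1667, 0.0833, 0.0833, 0.1667, 0.2500, 0.2500], E[r] = 0.2500, γ^t·E[r] = 0.250000, running G = 0.250000
t=1: π = [0.1597, 0.1806, 0.1736, 0.1389, 0.1736, 0.1736], E[r] = 1.1736, γ^t·E[r] = 1.056250, running G = 1.306250
t=2: π = [0.1690, 0.1603, 0.1829, 0.1545, 0.1817, 0.1516], E[r] = 1.1823, γ^t·E[r] = 0.957656, running G = 2.263906
t=3: π = [0.1684, 0.1663, 0.1831, 0.1489, 0.1800, 0.1532], E[r] = 1.2146, γ^t·E[r] = 0.885410, running G = 3.149316
t=4: π = [0.1687, 0.1646, 0.1835, 0.1501, 0.1805, 0.1525], E[r] = 1.2098, γ^t·E[r] = 0.793755, running G = 3.943072
t=5: π = [0.1687, 0.1650, 0.1835, 0.1497, 0.1804, 0.1527], E[r] = 1.2115, γ^t·E[r] = 0.715382, running G = 4.658454
t=6: π = [0.1687, 0.1649, 0.1835, 0.1498, 0.1804, 0.1527], E[r] = 1.2112, γ^t·E[r] = 0.643666, running G = 5.302120

G = 5.3021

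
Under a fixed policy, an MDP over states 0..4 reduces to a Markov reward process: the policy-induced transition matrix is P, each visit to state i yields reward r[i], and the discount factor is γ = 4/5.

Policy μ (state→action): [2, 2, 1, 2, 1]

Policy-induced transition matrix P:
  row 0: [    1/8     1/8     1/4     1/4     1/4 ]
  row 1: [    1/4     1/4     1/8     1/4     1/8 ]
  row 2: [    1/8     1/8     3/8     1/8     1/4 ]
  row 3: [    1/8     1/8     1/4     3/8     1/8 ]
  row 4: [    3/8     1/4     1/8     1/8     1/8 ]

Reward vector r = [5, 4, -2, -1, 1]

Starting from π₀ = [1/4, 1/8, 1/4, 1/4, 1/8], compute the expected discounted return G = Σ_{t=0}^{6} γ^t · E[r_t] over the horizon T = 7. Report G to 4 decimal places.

t=0: π = [0.2500, 0.1250, 0.2500, 0.2500, 0.1250], E[r] = 1.1250, γ^t·E[r] = 1.125000, running G = 1.125000
t=1: π = [0.1719, 0.1563, 0.2500, 0.2344, 0.1875], E[r] = 0.9375, γ^t·E[r] = 0.750000, running G = 1.875000
t=2: π = [0.1914, 0.1680, 0.2383, 0.2246, 0.1777], E[r] = 1.1055, γ^t·E[r] = 0.707500, running G = 2.582500
t=3: π = [0.1904, 0.1682, 0.2366, 0.2261, 0.1787], E[r] = 1.1045, γ^t·E[r] = 0.565500, running G = 3.148000
t=4: π = [0.1907, 0.1684, 0.2362, 0.2263, 0.1784], E[r] = 1.1066, γ^t·E[r] = 0.453263, running G = 3.601263
t=5: π = [0.1906, 0.1683, 0.2362, 0.2265, 0.1784], E[r] = 1.1061, γ^t·E[r] = 0.362445, running G = 3.963708
t=6: π = [0.1906, 0.1683, 0.2362, 0.2265, 0.1784], E[r] = 1.1060, γ^t·E[r] = 0.289935, running G = 4.253643

G = 4.2536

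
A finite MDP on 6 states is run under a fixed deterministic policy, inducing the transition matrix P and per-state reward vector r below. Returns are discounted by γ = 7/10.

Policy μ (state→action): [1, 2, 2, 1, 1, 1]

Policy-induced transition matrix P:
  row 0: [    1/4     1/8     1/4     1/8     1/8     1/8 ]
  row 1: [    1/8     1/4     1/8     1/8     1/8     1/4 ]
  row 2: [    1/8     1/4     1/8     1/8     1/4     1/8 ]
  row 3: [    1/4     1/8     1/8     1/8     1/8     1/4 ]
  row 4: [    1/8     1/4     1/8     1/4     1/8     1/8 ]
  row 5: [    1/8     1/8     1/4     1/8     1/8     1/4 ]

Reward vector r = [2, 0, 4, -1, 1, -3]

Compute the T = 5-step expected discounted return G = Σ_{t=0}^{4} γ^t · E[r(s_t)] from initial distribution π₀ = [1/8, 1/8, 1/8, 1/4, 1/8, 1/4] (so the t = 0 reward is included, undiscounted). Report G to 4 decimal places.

t=0: π = [0.1250, 0.1250, 0.1250, 0.2500, 0.1250, 0.2500], E[r] = -0.1250, γ^t·E[r] = -0.125000, running G = -0.125000
t=1: π = [0.1719, 0.1719, 0.1719, 0.1406, 0.1406, 0.2031], E[r] = 0.4219, γ^t·E[r] = 0.295313, running G = 0.170313
t=2: π = [0.1641, 0.1855, 0.1719, 0.1426, 0.1465, 0.1895], E[r] = 0.4512, γ^t·E[r] = 0.221074, running G = 0.391387
t=3: π = [0.1633, 0.1880, 0.1692, 0.1433, 0.1465, 0.1897], E[r] = 0.4375, γ^t·E[r] = 0.150063, running G = 0.541449
t=4: π = [0.1633, 0.1880, 0.1691, 0.1433, 0.1461, 0.1901], E[r] = 0.4356, γ^t·E[r] = 0.104597, running G = 0.646046

G = 0.6460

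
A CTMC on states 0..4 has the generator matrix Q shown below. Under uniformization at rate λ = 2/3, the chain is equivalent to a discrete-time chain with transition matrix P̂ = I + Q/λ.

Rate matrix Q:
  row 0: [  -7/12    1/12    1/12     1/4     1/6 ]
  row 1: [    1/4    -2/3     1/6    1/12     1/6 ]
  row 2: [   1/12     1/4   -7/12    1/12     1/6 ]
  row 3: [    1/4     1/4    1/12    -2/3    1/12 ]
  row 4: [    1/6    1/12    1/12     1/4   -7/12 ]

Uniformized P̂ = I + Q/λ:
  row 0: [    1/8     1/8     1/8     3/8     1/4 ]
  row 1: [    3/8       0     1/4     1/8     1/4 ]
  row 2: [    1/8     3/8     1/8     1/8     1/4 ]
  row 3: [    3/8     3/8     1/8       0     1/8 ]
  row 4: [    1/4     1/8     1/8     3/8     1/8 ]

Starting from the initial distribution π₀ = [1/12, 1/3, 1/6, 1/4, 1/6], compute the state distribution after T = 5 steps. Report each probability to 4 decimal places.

t=0: π = [0.0833, 0.3333, 0.1667, 0.2500, 0.1667]
t=1: π = [0.2917, 0.1875, 0.1667, 0.1563, 0.1979]
t=2: π = [0.2357, 0.1823, 0.1484, 0.2279, 0.2057]
t=3: π = [0.2533, 0.1963, 0.1478, 0.2069, 0.1958]
t=4: π = [0.2503, 0.1891, 0.1495, 0.2114, 0.1997]
t=5: π = [0.2501, 0.1916, 0.1486, 0.2111, 0.1986]

π = [0.2501, 0.1916, 0.1486, 0.2111, 0.1986]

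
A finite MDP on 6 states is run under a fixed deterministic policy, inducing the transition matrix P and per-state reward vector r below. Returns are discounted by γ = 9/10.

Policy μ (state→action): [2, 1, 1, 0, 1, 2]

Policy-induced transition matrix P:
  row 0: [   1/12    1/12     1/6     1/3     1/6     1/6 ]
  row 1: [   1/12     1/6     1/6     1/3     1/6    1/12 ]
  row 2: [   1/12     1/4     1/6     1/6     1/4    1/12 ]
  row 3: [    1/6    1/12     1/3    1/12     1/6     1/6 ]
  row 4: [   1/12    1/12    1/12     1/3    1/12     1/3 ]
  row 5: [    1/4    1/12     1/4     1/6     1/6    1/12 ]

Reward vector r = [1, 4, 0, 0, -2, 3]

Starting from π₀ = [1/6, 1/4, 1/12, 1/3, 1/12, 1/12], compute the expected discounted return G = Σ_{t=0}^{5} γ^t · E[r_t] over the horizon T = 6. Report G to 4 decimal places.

G = 4.0096

t=0: π = [0.1667, 0.2500, 0.0833, 0.3333, 0.0833, 0.0833], E[r] = 1.2500, γ^t·E[r] = 1.250000, running G = 1.250000
t=1: π = [0.1250, 0.1181, 0.2222, 0.2222, 0.1667, 0.1458], E[r] = 0.7014, γ^t·E[r] = 0.631250, running G = 1.881250
t=2: π = [0.1262, 0.1302, 0.2020, 0.2164, 0.1713, 0.1539], E[r] = 0.7662, γ^t·E[r] = 0.620625, running G = 2.501875
t=3: π = [0.1270, 0.1278, 0.2013, 0.2199, 0.1692, 0.1547], E[r] = 0.7641, γ^t·E[r] = 0.557016, running G = 3.058891
t=4: π = [0.1274, 0.1275, 0.2021, 0.2190, 0.1693, 0.1546], E[r] = 0.7626, γ^t·E[r] = 0.500315, running G = 3.559205
t=5: π = [0.1273, 0.1276, 0.2019, 0.2191, 0.1694, 0.1545], E[r] = 0.7628, γ^t·E[r] = 0.450399, running G = 4.009604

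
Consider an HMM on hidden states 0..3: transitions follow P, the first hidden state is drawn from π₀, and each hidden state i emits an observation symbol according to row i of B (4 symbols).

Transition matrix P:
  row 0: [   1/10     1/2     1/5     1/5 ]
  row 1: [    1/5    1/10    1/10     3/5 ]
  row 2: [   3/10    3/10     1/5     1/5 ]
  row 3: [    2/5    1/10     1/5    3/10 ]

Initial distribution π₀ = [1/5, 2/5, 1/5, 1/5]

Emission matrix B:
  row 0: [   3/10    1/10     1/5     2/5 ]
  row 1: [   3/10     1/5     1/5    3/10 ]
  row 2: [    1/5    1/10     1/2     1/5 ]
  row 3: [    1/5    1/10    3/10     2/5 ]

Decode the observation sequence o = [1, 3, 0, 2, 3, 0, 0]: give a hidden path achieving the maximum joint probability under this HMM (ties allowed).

path = [1, 3, 0, 1, 3, 0, 1]

t=0: δ = [2.000e-02, 8.000e-02, 2.000e-02, 2.000e-02]  (obs o_0=1)
t=1: δ = [6.400e-03, 3.000e-03, 1.600e-03, 1.920e-02]  ψ = [1, 0, 1, 1]  (obs o_1=3)
t=2: δ = [2.304e-03, 9.600e-04, 7.680e-04, 1.152e-03]  ψ = [3, 0, 3, 3]  (obs o_2=0)
t=3: δ = [9.216e-05, 2.304e-04, 2.304e-04, 1.728e-04]  ψ = [3, 0, 0, 1]  (obs o_3=2)
t=4: δ = [2.765e-05, 2.074e-05, 9.216e-06, 5.530e-05]  ψ = [2, 2, 2, 1]  (obs o_4=3)
t=5: δ = [6.636e-06, 4.147e-06, 2.212e-06, 3.318e-06]  ψ = [3, 0, 3, 3]  (obs o_5=0)
t=6: δ = [3.981e-07, 9.953e-07, 2.654e-07, 4.977e-07]  ψ = [3, 0, 0, 1]  (obs o_6=0)
backtrack: best end state = 1; path = [1, 3, 0, 1, 3, 0, 1]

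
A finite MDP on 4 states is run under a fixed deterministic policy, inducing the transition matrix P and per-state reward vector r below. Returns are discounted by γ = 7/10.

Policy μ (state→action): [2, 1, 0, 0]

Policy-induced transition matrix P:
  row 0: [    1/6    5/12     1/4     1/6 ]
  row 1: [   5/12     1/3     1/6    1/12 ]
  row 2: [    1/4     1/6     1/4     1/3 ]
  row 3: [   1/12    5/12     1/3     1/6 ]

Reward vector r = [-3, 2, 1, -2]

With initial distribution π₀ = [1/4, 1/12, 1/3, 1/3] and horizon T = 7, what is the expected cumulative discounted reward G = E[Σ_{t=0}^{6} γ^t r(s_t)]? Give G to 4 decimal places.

G = -1.2763

t=0: π = [0.2500, 0.0833, 0.3333, 0.3333], E[r] = -0.9167, γ^t·E[r] = -0.916667, running G = -0.916667
t=1: π = [0.1875, 0.3264, 0.2708, 0.2153], E[r] = -0.0694, γ^t·E[r] = -0.048611, running G = -0.965278
t=2: π = [0.2529, 0.3218, 0.2407, 0.1846], E[r] = -0.2436, γ^t·E[r] = -0.119381, running G = -1.084659
t=3: π = [0.2518, 0.3297, 0.2386, 0.1800], E[r] = -0.2174, γ^t·E[r] = -0.074568, running G = -1.159227
t=4: π = [0.2540, 0.3296, 0.2375, 0.1790], E[r] = -0.2232, γ^t·E[r] = -0.053586, running G = -1.212813
t=5: π = [0.2539, 0.3298, 0.2375, 0.1788], E[r] = -0.2223, γ^t·E[r] = -0.037361, running G = -1.250174
t=6: π = [0.2540, 0.3298, 0.2374, 0.1788], E[r] = -0.2225, γ^t·E[r] = -0.026176, running G = -1.276350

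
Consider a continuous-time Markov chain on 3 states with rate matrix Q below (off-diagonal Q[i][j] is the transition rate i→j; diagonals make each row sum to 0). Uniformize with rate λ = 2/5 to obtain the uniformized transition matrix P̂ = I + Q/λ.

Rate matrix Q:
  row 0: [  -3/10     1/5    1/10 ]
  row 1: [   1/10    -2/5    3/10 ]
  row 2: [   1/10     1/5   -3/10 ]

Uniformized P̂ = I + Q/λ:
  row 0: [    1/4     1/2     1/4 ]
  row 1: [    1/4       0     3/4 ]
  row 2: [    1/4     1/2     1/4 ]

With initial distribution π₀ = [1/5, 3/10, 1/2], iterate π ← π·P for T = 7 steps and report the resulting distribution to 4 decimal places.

t=0: π = [0.2000, 0.3000, 0.5000]
t=1: π = [0.2500, 0.3500, 0.4000]
t=2: π = [0.2500, 0.3250, 0.4250]
t=3: π = [0.2500, 0.3375, 0.4125]
t=4: π = [0.2500, 0.3313, 0.4188]
t=5: π = [0.2500, 0.3344, 0.4156]
t=6: π = [0.2500, 0.3328, 0.4172]
t=7: π = [0.2500, 0.3336, 0.4164]

π = [0.2500, 0.3336, 0.4164]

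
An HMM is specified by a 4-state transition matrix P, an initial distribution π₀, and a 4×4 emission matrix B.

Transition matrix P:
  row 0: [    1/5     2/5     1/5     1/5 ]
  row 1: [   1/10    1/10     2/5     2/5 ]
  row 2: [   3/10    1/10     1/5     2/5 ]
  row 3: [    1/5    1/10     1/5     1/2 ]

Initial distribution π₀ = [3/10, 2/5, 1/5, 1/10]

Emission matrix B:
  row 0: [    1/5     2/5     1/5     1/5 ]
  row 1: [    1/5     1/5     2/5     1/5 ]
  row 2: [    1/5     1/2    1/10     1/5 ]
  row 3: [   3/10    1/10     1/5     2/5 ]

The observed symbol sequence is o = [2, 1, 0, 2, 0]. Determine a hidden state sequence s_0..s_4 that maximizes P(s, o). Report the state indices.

t=0: δ = [6.000e-02, 1.600e-01, 2.000e-02, 2.000e-02]  (obs o_0=2)
t=1: δ = [6.400e-03, 4.800e-03, 3.200e-02, 6.400e-03]  ψ = [1, 0, 1, 1]  (obs o_1=1)
t=2: δ = [1.920e-03, 6.400e-04, 1.280e-03, 3.840e-03]  ψ = [2, 2, 2, 2]  (obs o_2=0)
t=3: δ = [1.536e-04, 3.072e-04, 7.680e-05, 3.840e-04]  ψ = [3, 0, 3, 3]  (obs o_3=2)
t=4: δ = [1.536e-05, 1.229e-05, 2.458e-05, 5.760e-05]  ψ = [3, 0, 1, 3]  (obs o_4=0)
backtrack: best end state = 3; path = [1, 2, 3, 3, 3]

path = [1, 2, 3, 3, 3]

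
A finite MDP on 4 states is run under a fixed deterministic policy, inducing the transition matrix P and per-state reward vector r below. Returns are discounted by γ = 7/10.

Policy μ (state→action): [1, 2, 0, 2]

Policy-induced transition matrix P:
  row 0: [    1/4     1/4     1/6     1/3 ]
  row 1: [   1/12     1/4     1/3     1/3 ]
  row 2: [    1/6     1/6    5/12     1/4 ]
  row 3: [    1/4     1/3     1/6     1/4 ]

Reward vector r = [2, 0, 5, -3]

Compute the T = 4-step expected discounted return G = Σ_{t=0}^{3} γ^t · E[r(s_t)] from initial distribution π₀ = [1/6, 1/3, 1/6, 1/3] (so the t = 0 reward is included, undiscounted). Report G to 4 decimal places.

t=0: π = [0.1667, 0.3333, 0.1667, 0.3333], E[r] = 0.1667, γ^t·E[r] = 0.166667, running G = 0.166667
t=1: π = [0.1806, 0.2639, 0.2639, 0.2917], E[r] = 0.8056, γ^t·E[r] = 0.563889, running G = 0.730556
t=2: π = [0.1840, 0.2523, 0.2766, 0.2870], E[r] = 0.8900, γ^t·E[r] = 0.436123, running G = 1.166678
t=3: π = [0.1849, 0.2509, 0.2779, 0.2864], E[r] = 0.9001, γ^t·E[r] = 0.308726, running G = 1.475405

G = 1.4754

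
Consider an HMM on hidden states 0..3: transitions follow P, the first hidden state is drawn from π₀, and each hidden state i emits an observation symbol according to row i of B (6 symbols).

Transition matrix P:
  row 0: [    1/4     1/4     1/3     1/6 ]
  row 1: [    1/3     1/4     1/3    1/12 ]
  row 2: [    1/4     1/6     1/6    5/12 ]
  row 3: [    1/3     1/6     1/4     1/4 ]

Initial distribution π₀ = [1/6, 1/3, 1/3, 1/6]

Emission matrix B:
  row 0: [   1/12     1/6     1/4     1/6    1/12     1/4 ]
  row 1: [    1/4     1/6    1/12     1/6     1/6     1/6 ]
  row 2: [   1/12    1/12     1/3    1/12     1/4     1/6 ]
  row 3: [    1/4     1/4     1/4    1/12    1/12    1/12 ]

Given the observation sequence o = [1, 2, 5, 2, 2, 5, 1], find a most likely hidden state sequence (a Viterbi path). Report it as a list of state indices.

t=0: δ = [2.778e-02, 5.556e-02, 2.778e-02, 4.167e-02]  (obs o_0=1)
t=1: δ = [4.630e-03, 1.157e-03, 6.173e-03, 2.894e-03]  ψ = [1, 1, 1, 2]  (obs o_1=2)
t=2: δ = [3.858e-04, 1.929e-04, 2.572e-04, 2.143e-04]  ψ = [2, 0, 0, 2]  (obs o_2=5)
t=3: δ = [2.411e-05, 8.038e-06, 4.287e-05, 2.679e-05]  ψ = [0, 0, 0, 2]  (obs o_3=2)
t=4: δ = [2.679e-06, 5.954e-07, 2.679e-06, 4.465e-06]  ψ = [2, 2, 0, 2]  (obs o_4=2)
t=5: δ = [3.721e-07, 1.240e-07, 1.861e-07, 9.303e-08]  ψ = [3, 3, 3, 2]  (obs o_5=5)
t=6: δ = [1.550e-08, 1.550e-08, 1.034e-08, 1.938e-08]  ψ = [0, 0, 0, 2]  (obs o_6=1)
backtrack: best end state = 3; path = [1, 2, 0, 2, 3, 2, 3]

path = [1, 2, 0, 2, 3, 2, 3]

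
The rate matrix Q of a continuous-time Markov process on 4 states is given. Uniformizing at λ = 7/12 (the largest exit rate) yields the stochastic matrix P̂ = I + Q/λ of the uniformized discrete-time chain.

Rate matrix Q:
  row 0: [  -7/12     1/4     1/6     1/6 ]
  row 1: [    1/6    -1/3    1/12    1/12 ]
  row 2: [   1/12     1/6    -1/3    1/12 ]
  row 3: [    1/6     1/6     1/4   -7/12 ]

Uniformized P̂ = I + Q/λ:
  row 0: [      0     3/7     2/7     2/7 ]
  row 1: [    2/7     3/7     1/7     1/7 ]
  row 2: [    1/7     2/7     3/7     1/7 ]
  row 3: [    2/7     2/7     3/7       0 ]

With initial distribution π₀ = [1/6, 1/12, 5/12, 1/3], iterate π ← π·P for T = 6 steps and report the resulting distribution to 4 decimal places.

π = [0.1891, 0.3649, 0.2973, 0.1487]

t=0: π = [0.1667, 0.0833, 0.4167, 0.3333]
t=1: π = [0.1786, 0.3214, 0.3810, 0.1190]
t=2: π = [0.1803, 0.3571, 0.3112, 0.1514]
t=3: π = [0.1897, 0.3625, 0.3008, 0.1470]
t=4: π = [0.1885, 0.3646, 0.2979, 0.1490]
t=5: π = [0.1893, 0.3647, 0.2975, 0.1485]
t=6: π = [0.1891, 0.3649, 0.2973, 0.1487]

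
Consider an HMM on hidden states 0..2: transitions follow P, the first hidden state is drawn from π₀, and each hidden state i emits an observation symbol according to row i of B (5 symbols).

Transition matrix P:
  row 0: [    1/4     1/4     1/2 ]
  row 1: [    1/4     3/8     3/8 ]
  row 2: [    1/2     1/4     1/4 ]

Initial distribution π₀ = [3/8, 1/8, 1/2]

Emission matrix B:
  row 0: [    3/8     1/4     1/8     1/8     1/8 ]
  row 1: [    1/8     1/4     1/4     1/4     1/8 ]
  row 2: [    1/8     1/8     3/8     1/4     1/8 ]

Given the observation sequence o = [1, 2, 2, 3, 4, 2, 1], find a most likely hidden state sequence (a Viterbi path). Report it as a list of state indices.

t=0: δ = [9.375e-02, 3.125e-02, 6.250e-02]  (obs o_0=1)
t=1: δ = [3.906e-03, 5.859e-03, 1.758e-02]  ψ = [2, 0, 0]  (obs o_1=2)
t=2: δ = [1.099e-03, 1.099e-03, 1.648e-03]  ψ = [2, 2, 2]  (obs o_2=2)
t=3: δ = [1.030e-04, 1.030e-04, 1.373e-04]  ψ = [2, 1, 0]  (obs o_3=3)
t=4: δ = [8.583e-06, 4.828e-06, 6.437e-06]  ψ = [2, 1, 0]  (obs o_4=4)
t=5: δ = [4.023e-07, 5.364e-07, 1.609e-06]  ψ = [2, 0, 0]  (obs o_5=2)
t=6: δ = [2.012e-07, 1.006e-07, 5.029e-08]  ψ = [2, 2, 2]  (obs o_6=1)
backtrack: best end state = 0; path = [0, 2, 0, 2, 0, 2, 0]

path = [0, 2, 0, 2, 0, 2, 0]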